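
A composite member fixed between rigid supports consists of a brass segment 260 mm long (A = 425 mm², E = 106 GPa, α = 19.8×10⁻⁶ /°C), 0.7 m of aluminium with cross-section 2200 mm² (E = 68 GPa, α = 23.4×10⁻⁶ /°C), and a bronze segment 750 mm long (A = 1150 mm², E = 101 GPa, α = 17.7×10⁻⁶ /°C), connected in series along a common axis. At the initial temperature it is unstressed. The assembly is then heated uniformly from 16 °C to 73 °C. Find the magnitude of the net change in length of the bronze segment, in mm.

|ΔL| ≈ 0.000942 mm

Free thermal expansion of the whole bar: Σ αᵢΔT Lᵢ = 19.8×10⁻⁶×57×260 + 23.4×10⁻⁶×57×700 + 17.7×10⁻⁶×57×750 = 1.984 mm.
The rigid supports impose zero overall length change; the single axial force P common to all segments must satisfy P Σ Lᵢ/(AᵢEᵢ) = δ_free.
Σ Lᵢ/(AᵢEᵢ) = 260/(425×106×10³) + 700/(2200×68×10³) + 750/(1150×101×10³) = 1.691×10⁻⁵ mm/N.
Hence P = δ_free / Σ(L/AE) = 1.984/1.691×10⁻⁵ = 117.3 kN (compressive).
For the bronze segment, free thermal change = 17.7×10⁻⁶×57×750 = 0.7567 mm and elastic change from P = 117300×750/(1150×101×10³) = 0.7576 mm; these oppose, so the net change is 0.000942 mm (segment shortens).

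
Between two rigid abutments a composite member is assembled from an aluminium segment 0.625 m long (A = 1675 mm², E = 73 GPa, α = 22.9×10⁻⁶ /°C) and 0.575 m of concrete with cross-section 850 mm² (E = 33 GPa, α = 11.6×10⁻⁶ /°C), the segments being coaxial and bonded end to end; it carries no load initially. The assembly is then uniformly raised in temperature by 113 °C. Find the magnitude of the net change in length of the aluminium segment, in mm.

|ΔL| ≈ 1.14 mm

Free thermal expansion of the whole bar: Σ αᵢΔT Lᵢ = 22.9×10⁻⁶×113×625 + 11.6×10⁻⁶×113×575 = 2.371 mm.
Since the ends are fixed, an axial force P builds up, equal in every segment, with P · Σ Lᵢ/(AᵢEᵢ) = δ_free.
Σ Lᵢ/(AᵢEᵢ) = 625/(1675×73×10³) + 575/(850×33×10³) = 2.561×10⁻⁵ mm/N.
So P = 2.371 / 2.561×10⁻⁵ = 92.58 kN, compressive.
For the aluminium segment, free thermal change = 22.9×10⁻⁶×113×625 = 1.617 mm and elastic change from P = 92580×625/(1675×73×10³) = 0.4732 mm; these oppose, so the net change is 1.14 mm (segment lengthens).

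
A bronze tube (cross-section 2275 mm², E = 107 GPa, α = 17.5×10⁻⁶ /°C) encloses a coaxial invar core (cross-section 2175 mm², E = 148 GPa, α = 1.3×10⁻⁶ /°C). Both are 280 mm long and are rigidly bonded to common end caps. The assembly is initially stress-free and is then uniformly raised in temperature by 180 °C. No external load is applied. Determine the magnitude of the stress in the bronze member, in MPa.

σ ≈ 178 MPa (compressive)

Equilibrium of a rigid end plate with no external load gives equal and opposite internal forces ±P in the two members. Since α_{bronze} > α_{invar}, heating drives the bronze into compression and the invar into tension.
Compatibility of the two members (thermal + elastic change equal): (α₁ − α₂)ΔT = P·[1/(A₁E₁) + 1/(A₂E₂)].
|α₁ − α₂|·ΔT = 16.2×10⁻⁶ × 180 = 0.002916.
1/(A₁E₁) + 1/(A₂E₂) = 1/(2275×107×10³) + 1/(2175×148×10³) = 7.215×10⁻⁹ N⁻¹.
So P = 0.002916 / 7.215×10⁻⁹ = 404.2 kN.
σ_{bronze} = P/A₁ = 404200/2275 = 177.7 MPa, compressive.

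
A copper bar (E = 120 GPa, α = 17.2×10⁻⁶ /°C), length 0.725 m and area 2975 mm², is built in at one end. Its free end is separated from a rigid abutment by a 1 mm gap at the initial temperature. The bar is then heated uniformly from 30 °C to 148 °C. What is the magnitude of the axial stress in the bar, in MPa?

σ ≈ 78 MPa (compressive)

Unrestrained expansion: δ_free = αΔT L = 17.2×10⁻⁶ × 118 × 725 = 1.471 mm.
The gap closes (δ_free > 1 mm) and the wall then resists a further 1.471 − 1 = 0.4715 mm of expansion.
Compatibility: PL/(AE) = 0.4715 mm, so σ = P/A = E × (0.4715/725) = 78.03 MPa.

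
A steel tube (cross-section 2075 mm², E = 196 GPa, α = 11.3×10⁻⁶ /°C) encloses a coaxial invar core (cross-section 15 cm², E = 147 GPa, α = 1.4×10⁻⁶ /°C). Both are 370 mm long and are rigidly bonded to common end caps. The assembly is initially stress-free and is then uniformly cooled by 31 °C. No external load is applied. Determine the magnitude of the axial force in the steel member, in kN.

P ≈ 43.9 kN (tensile in the steel)

Equilibrium of a rigid end plate with no external load gives equal and opposite internal forces ±P in the two members. Since α_{steel} > α_{invar}, cooling drives the steel into tension and the invar into compression.
Compatibility of the two members (thermal + elastic change equal): (α₁ − α₂)ΔT = P·[1/(A₁E₁) + 1/(A₂E₂)].
|α₁ − α₂|·ΔT = 9.9×10⁻⁶ × 31 = 0.0003069.
1/(A₁E₁) + 1/(A₂E₂) = 1/(2075×196×10³) + 1/(1500×147×10³) = 6.994×10⁻⁹ N⁻¹.
So P = 0.0003069 / 6.994×10⁻⁹ = 43.88 kN.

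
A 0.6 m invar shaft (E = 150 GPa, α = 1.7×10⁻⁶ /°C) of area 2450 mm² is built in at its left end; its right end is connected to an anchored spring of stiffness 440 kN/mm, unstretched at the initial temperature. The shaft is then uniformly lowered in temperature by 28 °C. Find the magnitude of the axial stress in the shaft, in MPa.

σ ≈ 2.98 MPa (tensile)

The unrestrained thermal change is αΔT L = 1.7×10⁻⁶ × 28 × 600 = 0.02856 mm.
With a force P in the spring, the elastic change of the shaft is PL/(AE) and that of the spring is P/k; compatibility requires their sum to equal δ_free.
So P = δ_free / [L/(AE) + 1/k] = 0.02856 / [ 600/(2450×150×10³) + 1/(440×10³) ].
P = 0.02856 / 3.905×10⁻⁶ = 7313 N.
σ = P/A = 7313/2450 = 2.985 MPa.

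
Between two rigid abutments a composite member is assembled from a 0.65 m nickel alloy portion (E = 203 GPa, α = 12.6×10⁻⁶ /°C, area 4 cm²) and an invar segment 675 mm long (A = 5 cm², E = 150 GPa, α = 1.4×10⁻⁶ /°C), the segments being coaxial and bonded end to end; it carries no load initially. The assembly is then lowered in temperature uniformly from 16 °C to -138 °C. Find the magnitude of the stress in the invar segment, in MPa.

σ ≈ 165 MPa (tensile)

If the supports were absent, the total length change would be Σ αᵢΔT Lᵢ = 12.6×10⁻⁶×154×650 + 1.4×10⁻⁶×154×675 = 1.407 mm.
The walls prevent any net length change, so an axial force P (same in every segment) develops. Compatibility: P · Σ Lᵢ/(AᵢEᵢ) = δ_free.
Σ Lᵢ/(AᵢEᵢ) = 650/(400×203×10³) + 675/(500×150×10³) = 1.7×10⁻⁵ mm/N.
So P = 1.407 / 1.7×10⁻⁵ = 82.73 kN, tensile.
σ_{invar} = P / A = 82730 / 500 = 165.5 MPa.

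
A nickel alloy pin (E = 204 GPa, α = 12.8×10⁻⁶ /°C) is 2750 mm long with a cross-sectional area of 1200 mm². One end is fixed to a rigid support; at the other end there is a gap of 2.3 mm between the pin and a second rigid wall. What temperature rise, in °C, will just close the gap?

ΔT ≈ 65.3 °C

Contact occurs when the free expansion equals the gap: αΔT L = 2.3 mm.
So ΔT = g/(αL) = 2.3/(12.8×10⁻⁶ × 2750) = 65.34 °C.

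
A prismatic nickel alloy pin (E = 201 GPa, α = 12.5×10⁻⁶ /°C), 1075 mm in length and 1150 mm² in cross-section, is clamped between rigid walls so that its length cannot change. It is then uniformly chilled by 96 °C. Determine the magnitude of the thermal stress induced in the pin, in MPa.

σ ≈ 241 MPa (tensile)

The supports are rigid, so the total axial strain is zero. The restrained thermal strain is ε = αΔT = 12.5×10⁻⁶ × 96 = 1200×10⁻⁶.
The stress required to suppress this strain is σ = Eε = 201×10³ × 1200×10⁻⁶ = 241.2 MPa, tensile since the pin is trying to contract.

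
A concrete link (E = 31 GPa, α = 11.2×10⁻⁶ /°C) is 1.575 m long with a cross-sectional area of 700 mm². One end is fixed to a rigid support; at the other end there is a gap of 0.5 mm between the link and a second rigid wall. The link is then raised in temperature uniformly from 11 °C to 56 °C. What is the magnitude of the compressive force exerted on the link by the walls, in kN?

Free thermal elongation = αΔT L = 11.2×10⁻⁶ × 45 × 1575 = 0.7938 mm.
After closing the 0.5 mm clearance, 0.7938 − 0.5 = 0.2938 mm of expansion remains to be suppressed by the wall.
Compatibility: PL/(AE) = 0.2938 mm, so σ = P/A = E × (0.2938/1575) = 5.783 MPa.
P = σA = 5.783 × 700 = 4.048 kN.

P ≈ 4.05 kN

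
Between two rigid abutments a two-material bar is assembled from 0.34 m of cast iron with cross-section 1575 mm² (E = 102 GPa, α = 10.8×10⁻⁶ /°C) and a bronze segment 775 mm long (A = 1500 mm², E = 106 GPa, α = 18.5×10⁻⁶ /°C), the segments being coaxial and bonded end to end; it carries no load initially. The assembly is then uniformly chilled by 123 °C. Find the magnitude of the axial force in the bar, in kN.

P ≈ 317 kN (tensile)

If the supports were absent, the total length change would be Σ αᵢΔT Lᵢ = 10.8×10⁻⁶×123×340 + 18.5×10⁻⁶×123×775 = 2.215 mm.
The rigid supports impose zero overall length change; the single axial force P common to all segments must satisfy P Σ Lᵢ/(AᵢEᵢ) = δ_free.
Σ Lᵢ/(AᵢEᵢ) = 340/(1575×102×10³) + 775/(1500×106×10³) = 6.991×10⁻⁶ mm/N.
So P = 2.215 / 6.991×10⁻⁶ = 316.9 kN, tensile.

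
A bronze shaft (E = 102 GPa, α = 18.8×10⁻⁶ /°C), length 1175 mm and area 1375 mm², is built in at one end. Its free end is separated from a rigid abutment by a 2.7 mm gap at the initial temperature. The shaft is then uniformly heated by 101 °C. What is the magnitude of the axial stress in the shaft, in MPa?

σ ≈ 0 MPa

If the wall were absent the shaft would grow by αΔT L = 18.8×10⁻⁶ × 101 × 1175 = 2.231 mm.
This is smaller than the 2.7 mm clearance, so the shaft expands freely without reaching the stop — the stress is zero.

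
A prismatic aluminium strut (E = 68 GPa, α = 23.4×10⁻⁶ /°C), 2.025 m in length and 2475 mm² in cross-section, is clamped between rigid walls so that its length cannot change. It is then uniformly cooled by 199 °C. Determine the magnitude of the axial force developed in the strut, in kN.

P ≈ 784 kN (tensile)

With zero net strain, σ = E·αΔT = 68 GPa × 23.4×10⁻⁶ × 199 = 316.6 MPa.
Then P = σA = 316.6 × 2475 mm² = 783.7 kN, tensile.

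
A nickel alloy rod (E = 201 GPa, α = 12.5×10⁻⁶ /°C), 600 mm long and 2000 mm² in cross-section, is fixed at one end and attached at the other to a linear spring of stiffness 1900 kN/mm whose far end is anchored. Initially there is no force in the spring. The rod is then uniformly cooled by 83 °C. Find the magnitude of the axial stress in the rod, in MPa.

σ ≈ 154 MPa (tensile)

If the spring were absent the rod would shorten by αΔT L = 12.5×10⁻⁶ × 83 × 600 = 0.6225 mm.
Let P be the tensile force in the spring. The rod extends elastically by PL/(AE) and the spring stretches by P/k; together these equal δ_free.
P [ L/(AE) + 1/k ] = δ_free → P [ 600/(2000×201×10³) + 1/(1900×10³) ] = 0.6225.
P = 0.6225 / 2.019×10⁻⁶ = 308300 N.
σ = P/A = 308300/2000 = 154.2 MPa.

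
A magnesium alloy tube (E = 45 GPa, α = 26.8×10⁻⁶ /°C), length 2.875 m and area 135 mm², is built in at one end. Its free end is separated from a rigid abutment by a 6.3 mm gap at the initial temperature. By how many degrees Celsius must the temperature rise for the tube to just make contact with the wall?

ΔT ≈ 81.8 °C

Contact occurs when the free expansion equals the gap: αΔT L = 6.3 mm.
ΔT = 6.3 / (26.8×10⁻⁶ × 2875) = 81.77 °C.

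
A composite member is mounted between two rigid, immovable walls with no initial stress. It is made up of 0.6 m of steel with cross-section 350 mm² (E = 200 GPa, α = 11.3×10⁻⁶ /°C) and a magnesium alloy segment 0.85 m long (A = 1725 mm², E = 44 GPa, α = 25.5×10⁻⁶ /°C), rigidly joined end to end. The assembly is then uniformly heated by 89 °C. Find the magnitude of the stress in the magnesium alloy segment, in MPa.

If the supports were absent, the total length change would be Σ αᵢΔT Lᵢ = 11.3×10⁻⁶×89×600 + 25.5×10⁻⁶×89×850 = 2.532 mm.
The rigid supports impose zero overall length change; the single axial force P common to all segments must satisfy P Σ Lᵢ/(AᵢEᵢ) = δ_free.
Σ Lᵢ/(AᵢEᵢ) = 600/(350×200×10³) + 850/(1725×44×10³) = 1.977×10⁻⁵ mm/N.
Hence P = δ_free / Σ(L/AE) = 2.532/1.977×10⁻⁵ = 128.1 kN (compressive).
σ_{magnesium alloy} = P / A = 128100 / 1725 = 74.26 MPa.

σ ≈ 74.3 MPa (compressive)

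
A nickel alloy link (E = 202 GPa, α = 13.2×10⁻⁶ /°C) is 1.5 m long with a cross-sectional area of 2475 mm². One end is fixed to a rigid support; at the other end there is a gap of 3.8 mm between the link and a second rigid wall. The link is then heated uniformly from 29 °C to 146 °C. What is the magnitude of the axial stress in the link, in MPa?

σ ≈ 0 MPa

Unrestrained expansion: δ_free = αΔT L = 13.2×10⁻⁶ × 117 × 1500 = 2.317 mm.
This is smaller than the 3.8 mm clearance, so the link expands freely without reaching the stop — the stress is zero.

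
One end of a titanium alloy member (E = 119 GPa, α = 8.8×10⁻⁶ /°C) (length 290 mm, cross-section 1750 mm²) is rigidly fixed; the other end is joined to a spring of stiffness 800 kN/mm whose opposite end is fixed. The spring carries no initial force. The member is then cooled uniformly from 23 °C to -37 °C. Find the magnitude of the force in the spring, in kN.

P ≈ 57.9 kN

If the spring were absent the member would shorten by αΔT L = 8.8×10⁻⁶ × 60 × 290 = 0.1531 mm.
With a force P in the spring, the elastic change of the member is PL/(AE) and that of the spring is P/k; compatibility requires their sum to equal δ_free.
P [ L/(AE) + 1/k ] = δ_free → P [ 290/(1750×119×10³) + 1/(800×10³) ] = 0.1531.
P = 0.1531 / 2.643×10⁻⁶ = 57940 N.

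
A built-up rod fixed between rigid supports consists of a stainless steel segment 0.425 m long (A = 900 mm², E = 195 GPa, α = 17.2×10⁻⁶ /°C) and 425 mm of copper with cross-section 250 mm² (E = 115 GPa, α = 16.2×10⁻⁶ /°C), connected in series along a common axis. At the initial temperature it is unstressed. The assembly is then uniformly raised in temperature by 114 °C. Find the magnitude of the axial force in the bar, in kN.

Free thermal expansion of the whole bar: Σ αᵢΔT Lᵢ = 17.2×10⁻⁶×114×425 + 16.2×10⁻⁶×114×425 = 1.618 mm.
The walls prevent any net length change, so an axial force P (same in every segment) develops. Compatibility: P · Σ Lᵢ/(AᵢEᵢ) = δ_free.
Σ Lᵢ/(AᵢEᵢ) = 425/(900×195×10³) + 425/(250×115×10³) = 1.72×10⁻⁵ mm/N.
P = 1.618 / 1.72×10⁻⁵ = 94060 N = 94.06 kN, compressive.

P ≈ 94.1 kN (compressive)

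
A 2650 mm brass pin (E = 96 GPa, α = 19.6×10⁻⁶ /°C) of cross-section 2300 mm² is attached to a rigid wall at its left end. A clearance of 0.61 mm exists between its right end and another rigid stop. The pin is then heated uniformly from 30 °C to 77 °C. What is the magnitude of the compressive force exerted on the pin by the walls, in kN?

Free thermal elongation = αΔT L = 19.6×10⁻⁶ × 47 × 2650 = 2.441 mm.
After closing the 0.61 mm clearance, 2.441 − 0.61 = 1.831 mm of expansion remains to be suppressed by the wall.
That suppressed elongation corresponds to σ = E·Δ/L = 96×10³ × 1.831/2650 = 66.34 MPa.
Force on the wall = σA = 66.34 × 2300 mm² = 152.6 kN.

P ≈ 153 kN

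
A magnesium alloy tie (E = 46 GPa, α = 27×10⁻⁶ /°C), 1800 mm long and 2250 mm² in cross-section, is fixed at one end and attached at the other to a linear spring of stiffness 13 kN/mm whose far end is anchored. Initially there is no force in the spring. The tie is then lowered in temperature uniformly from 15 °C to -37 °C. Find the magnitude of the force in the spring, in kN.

Free thermal contraction: δ_free = αΔT L = 27×10⁻⁶ × 52 × 1800 = 2.527 mm.
Let P be the tensile force in the spring. The tie extends elastically by PL/(AE) and the spring stretches by P/k; together these equal δ_free.
P [ L/(AE) + 1/k ] = δ_free → P [ 1800/(2250×46×10³) + 1/(13×10³) ] = 2.527.
P = 2.527 / 9.431×10⁻⁵ = 26800 N.

P ≈ 26.8 kN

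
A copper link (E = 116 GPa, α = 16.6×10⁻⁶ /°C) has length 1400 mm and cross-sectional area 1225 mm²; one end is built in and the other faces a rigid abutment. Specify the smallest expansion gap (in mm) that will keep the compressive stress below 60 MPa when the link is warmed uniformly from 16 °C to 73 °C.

Free expansion if unrestrained: δ_free = αΔT L = 16.6×10⁻⁶ × 57 × 1400 = 1.325 mm.
At the allowable stress the elastic shortening the wall may impose is σL/E = 60 × 1400 / (116×10³) = 0.7241 mm.
So the gap has to take up the difference, g_min = δ_free − σL/E = 1.325 − 0.7241 = 0.6005 mm.

g ≈ 0.601 mm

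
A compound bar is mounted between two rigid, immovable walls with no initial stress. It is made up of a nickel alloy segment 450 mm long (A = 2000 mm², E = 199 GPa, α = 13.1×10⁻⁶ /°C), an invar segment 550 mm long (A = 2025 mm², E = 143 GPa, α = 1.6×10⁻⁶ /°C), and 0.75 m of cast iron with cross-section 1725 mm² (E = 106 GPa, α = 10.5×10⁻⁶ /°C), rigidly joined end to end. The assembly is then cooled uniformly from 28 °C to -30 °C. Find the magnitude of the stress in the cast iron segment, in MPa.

σ ≈ 69.1 MPa (tensile)

If the supports were absent, the total length change would be Σ αᵢΔT Lᵢ = 13.1×10⁻⁶×58×450 + 1.6×10⁻⁶×58×550 + 10.5×10⁻⁶×58×750 = 0.8497 mm.
The walls prevent any net length change, so an axial force P (same in every segment) develops. Compatibility: P · Σ Lᵢ/(AᵢEᵢ) = δ_free.
The series flexibility is Σ Lᵢ/(AᵢEᵢ) = 450/(2000×199×10³) + 550/(2025×143×10³) + 750/(1725×106×10³) = 7.132×10⁻⁶ mm/N.
P = 0.8497 / 7.132×10⁻⁶ = 119100 N = 119.1 kN, tensile.
σ_{cast iron} = P / A = 119100 / 1725 = 69.07 MPa.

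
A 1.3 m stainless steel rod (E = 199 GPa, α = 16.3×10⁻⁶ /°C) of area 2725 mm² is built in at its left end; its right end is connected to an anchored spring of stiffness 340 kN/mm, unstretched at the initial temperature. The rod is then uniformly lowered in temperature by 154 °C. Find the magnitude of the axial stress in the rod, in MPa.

If the spring were absent the rod would shorten by αΔT L = 16.3×10⁻⁶ × 154 × 1300 = 3.263 mm.
Let P be the tensile force in the spring. The rod extends elastically by PL/(AE) and the spring stretches by P/k; together these equal δ_free.
P [ L/(AE) + 1/k ] = δ_free → P [ 1300/(2725×199×10³) + 1/(340×10³) ] = 3.263.
P = 3.263 / 5.338×10⁻⁶ = 611300 N.
σ = P/A = 611300/2725 = 224.3 MPa.

σ ≈ 224 MPa (tensile)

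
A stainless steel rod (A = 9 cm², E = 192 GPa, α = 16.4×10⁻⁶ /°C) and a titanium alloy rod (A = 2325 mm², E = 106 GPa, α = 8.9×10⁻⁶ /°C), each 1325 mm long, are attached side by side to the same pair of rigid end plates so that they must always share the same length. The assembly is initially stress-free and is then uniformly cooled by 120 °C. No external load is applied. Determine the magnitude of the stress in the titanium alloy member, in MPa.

The stainless steel has the larger α, so on cooling it would change length more than the titanium alloy if both were free. The rigid plates force a common final length, so the stainless steel is put into tension and the titanium alloy into compression, with equal and opposite forces P (no external load).
Setting the final lengths equal and cancelling L: (α₁ − α₂)ΔT = P/(A₁E₁) + P/(A₂E₂).
|α₁ − α₂|·ΔT = 7.5×10⁻⁶ × 120 = 0.0009.
1/(A₁E₁) + 1/(A₂E₂) = 1/(900×192×10³) + 1/(2325×106×10³) = 9.845×10⁻⁹ N⁻¹.
So P = 0.0009 / 9.845×10⁻⁹ = 91.42 kN.
σ_{titanium alloy} = P/A₂ = 91420/2325 = 39.32 MPa, compressive.

σ ≈ 39.3 MPa (compressive)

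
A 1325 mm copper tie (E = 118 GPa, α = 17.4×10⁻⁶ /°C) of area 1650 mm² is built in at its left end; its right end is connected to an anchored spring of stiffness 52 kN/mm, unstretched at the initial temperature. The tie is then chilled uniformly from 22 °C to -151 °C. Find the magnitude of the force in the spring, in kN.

The unrestrained thermal change is αΔT L = 17.4×10⁻⁶ × 173 × 1325 = 3.989 mm.
Let P be the tensile force in the spring. The tie extends elastically by PL/(AE) and the spring stretches by P/k; together these equal δ_free.
P [ L/(AE) + 1/k ] = δ_free → P [ 1325/(1650×118×10³) + 1/(52×10³) ] = 3.989.
P = 3.989 / 2.604×10⁻⁵ = 153200 N.

P ≈ 153 kN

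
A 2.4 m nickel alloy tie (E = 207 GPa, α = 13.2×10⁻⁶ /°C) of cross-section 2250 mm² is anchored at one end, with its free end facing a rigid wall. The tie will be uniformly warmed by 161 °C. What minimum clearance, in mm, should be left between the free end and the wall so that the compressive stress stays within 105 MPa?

g ≈ 3.88 mm

Free expansion if unrestrained: δ_free = αΔT L = 13.2×10⁻⁶ × 161 × 2400 = 5.1 mm.
At the allowable stress the elastic shortening the wall may impose is σL/E = 105 × 2400 / (207×10³) = 1.217 mm.
So the gap has to take up the difference, g_min = δ_free − σL/E = 5.1 − 1.217 = 3.883 mm.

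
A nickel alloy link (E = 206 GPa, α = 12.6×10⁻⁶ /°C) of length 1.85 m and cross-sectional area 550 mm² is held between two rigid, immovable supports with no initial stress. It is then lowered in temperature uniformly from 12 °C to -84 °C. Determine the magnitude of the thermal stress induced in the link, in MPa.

Because both ends are immovable the net strain is zero, and the suppressed thermal strain is αΔT = 12.6×10⁻⁶ × 96 = 1209.6×10⁻⁶.
σ = EαΔT = 206×10³ × 12.6×10⁻⁶ × 96 = 249.2 MPa (tensile; the link is trying to contract).

σ ≈ 249 MPa (tensile)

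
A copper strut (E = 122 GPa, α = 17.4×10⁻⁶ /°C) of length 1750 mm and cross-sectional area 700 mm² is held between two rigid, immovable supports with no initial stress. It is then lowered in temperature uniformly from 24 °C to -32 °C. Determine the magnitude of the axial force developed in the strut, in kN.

P ≈ 83.2 kN (tensile)

Full restraint means ε = 0, so the stress is σ = EαΔT = 122×10³ × 17.4×10⁻⁶ × 56 = 118.9 MPa.
Then P = σA = 118.9 × 700 mm² = 83.21 kN, tensile.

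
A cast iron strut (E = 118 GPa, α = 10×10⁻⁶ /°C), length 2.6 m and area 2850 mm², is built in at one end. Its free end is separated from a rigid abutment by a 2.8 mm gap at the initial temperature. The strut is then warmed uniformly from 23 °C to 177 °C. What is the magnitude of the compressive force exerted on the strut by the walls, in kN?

Free thermal elongation = αΔT L = 10×10⁻⁶ × 154 × 2600 = 4.004 mm.
The gap closes (δ_free > 2.8 mm) and the wall then resists a further 4.004 − 2.8 = 1.204 mm of expansion.
That suppressed elongation corresponds to σ = E·Δ/L = 118×10³ × 1.204/2600 = 54.64 MPa.
Force on the wall = σA = 54.64 × 2850 mm² = 155.7 kN.

P ≈ 156 kN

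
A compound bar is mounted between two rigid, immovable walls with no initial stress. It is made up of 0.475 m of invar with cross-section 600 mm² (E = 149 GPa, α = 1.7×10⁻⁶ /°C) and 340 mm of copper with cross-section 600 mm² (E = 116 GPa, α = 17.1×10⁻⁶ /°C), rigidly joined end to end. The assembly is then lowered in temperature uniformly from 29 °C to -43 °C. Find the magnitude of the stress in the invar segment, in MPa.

σ ≈ 77.9 MPa (tensile)

If the supports were absent, the total length change would be Σ αᵢΔT Lᵢ = 1.7×10⁻⁶×72×475 + 17.1×10⁻⁶×72×340 = 0.4767 mm.
The walls prevent any net length change, so an axial force P (same in every segment) develops. Compatibility: P · Σ Lᵢ/(AᵢEᵢ) = δ_free.
Σ Lᵢ/(AᵢEᵢ) = 475/(600×149×10³) + 340/(600×116×10³) = 1.02×10⁻⁵ mm/N.
Hence P = δ_free / Σ(L/AE) = 0.4767/1.02×10⁻⁵ = 46.75 kN (tensile).
σ_{invar} = P / A = 46750 / 600 = 77.91 MPa.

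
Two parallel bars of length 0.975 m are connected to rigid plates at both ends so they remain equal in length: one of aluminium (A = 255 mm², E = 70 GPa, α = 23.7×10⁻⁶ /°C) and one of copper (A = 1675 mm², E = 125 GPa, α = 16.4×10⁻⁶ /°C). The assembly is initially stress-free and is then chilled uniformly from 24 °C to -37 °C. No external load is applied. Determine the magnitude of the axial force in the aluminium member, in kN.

Both members must finish at the same length. With the larger α, the aluminium tends to over-contract; the plates restrain it, putting the aluminium in tension and the copper in compression. With no external load the two internal forces are equal and opposite, magnitude P.
Setting the final lengths equal and cancelling L: (α₁ − α₂)ΔT = P/(A₁E₁) + P/(A₂E₂).
|α₁ − α₂|·ΔT = 7.3×10⁻⁶ × 61 = 0.0004453.
1/(A₁E₁) + 1/(A₂E₂) = 1/(255×70×10³) + 1/(1675×125×10³) = 6.08×10⁻⁸ N⁻¹.
P = 0.0004453 / 6.08×10⁻⁸ = 7324 N = 7.324 kN.

P ≈ 7.32 kN (tensile in the aluminium)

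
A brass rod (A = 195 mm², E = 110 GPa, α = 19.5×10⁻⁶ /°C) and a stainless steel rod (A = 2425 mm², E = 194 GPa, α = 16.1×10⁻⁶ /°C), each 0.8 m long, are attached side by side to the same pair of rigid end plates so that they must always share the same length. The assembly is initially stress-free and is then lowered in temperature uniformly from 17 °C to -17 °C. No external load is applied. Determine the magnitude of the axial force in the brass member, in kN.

P ≈ 2.37 kN (tensile in the brass)

Equilibrium of a rigid end plate with no external load gives equal and opposite internal forces ±P in the two members. Since α_{brass} > α_{stainless steel}, cooling drives the brass into tension and the stainless steel into compression.
Equating the net (thermal + elastic) strains gives |α₁ − α₂|·ΔT = P·[1/(A₁E₁) + 1/(A₂E₂)].
|α₁ − α₂|·ΔT = 3.4×10⁻⁶ × 34 = 0.0001156.
1/(A₁E₁) + 1/(A₂E₂) = 1/(195×110×10³) + 1/(2425×194×10³) = 4.875×10⁻⁸ N⁻¹.
So P = 0.0001156 / 4.875×10⁻⁸ = 2.371 kN.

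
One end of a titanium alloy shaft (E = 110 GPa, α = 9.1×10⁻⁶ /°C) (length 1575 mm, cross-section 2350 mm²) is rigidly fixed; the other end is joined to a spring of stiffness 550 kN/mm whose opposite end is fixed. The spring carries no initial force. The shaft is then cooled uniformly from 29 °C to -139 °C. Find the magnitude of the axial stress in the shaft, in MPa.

σ ≈ 130 MPa (tensile)

The unrestrained thermal change is αΔT L = 9.1×10⁻⁶ × 168 × 1575 = 2.408 mm.
Let P be the tensile force in the spring. The shaft extends elastically by PL/(AE) and the spring stretches by P/k; together these equal δ_free.
So P = δ_free / [L/(AE) + 1/k] = 2.408 / [ 1575/(2350×110×10³) + 1/(550×10³) ].
P = 2.408 / 7.911×10⁻⁶ = 304400 N.
σ = P/A = 304400/2350 = 129.5 MPa.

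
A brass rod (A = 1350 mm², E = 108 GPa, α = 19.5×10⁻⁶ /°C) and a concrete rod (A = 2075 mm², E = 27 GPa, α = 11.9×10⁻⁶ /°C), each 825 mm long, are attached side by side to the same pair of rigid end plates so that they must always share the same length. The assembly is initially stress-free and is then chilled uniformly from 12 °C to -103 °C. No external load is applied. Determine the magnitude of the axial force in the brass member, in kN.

P ≈ 35.4 kN (tensile in the brass)

Equilibrium of a rigid end plate with no external load gives equal and opposite internal forces ±P in the two members. Since α_{brass} > α_{concrete}, cooling drives the brass into tension and the concrete into compression.
Setting the final lengths equal and cancelling L: (α₁ − α₂)ΔT = P/(A₁E₁) + P/(A₂E₂).
|α₁ − α₂|·ΔT = 7.6×10⁻⁶ × 115 = 0.000874.
1/(A₁E₁) + 1/(A₂E₂) = 1/(1350×108×10³) + 1/(2075×27×10³) = 2.471×10⁻⁸ N⁻¹.
So P = 0.000874 / 2.471×10⁻⁸ = 35.37 kN.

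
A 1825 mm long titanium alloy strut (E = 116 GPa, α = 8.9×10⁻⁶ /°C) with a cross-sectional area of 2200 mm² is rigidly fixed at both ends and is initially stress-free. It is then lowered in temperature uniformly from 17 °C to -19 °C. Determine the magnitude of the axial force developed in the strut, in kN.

P ≈ 81.8 kN (tensile)

Full restraint means ε = 0, so the stress is σ = EαΔT = 116×10³ × 8.9×10⁻⁶ × 36 = 37.17 MPa.
P = AEαΔT = 2200 × 116×10³ × 8.9×10⁻⁶ × 36 = 81.77 kN (tensile).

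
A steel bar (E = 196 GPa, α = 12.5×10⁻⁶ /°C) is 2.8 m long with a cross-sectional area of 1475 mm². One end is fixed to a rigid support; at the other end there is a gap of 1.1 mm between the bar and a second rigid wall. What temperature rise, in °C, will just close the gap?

Contact occurs when the free expansion equals the gap: αΔT L = 1.1 mm.
So ΔT = g/(αL) = 1.1/(12.5×10⁻⁶ × 2800) = 31.43 °C.

ΔT ≈ 31.4 °C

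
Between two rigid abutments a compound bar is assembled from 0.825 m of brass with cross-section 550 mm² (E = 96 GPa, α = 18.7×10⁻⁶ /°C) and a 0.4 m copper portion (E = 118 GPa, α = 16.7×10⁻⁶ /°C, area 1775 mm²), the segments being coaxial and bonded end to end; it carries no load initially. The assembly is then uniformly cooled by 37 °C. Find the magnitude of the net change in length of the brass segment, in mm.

If the supports were absent, the total length change would be Σ αᵢΔT Lᵢ = 18.7×10⁻⁶×37×825 + 16.7×10⁻⁶×37×400 = 0.818 mm.
The rigid supports impose zero overall length change; the single axial force P common to all segments must satisfy P Σ Lᵢ/(AᵢEᵢ) = δ_free.
Σ Lᵢ/(AᵢEᵢ) = 825/(550×96×10³) + 400/(1775×118×10³) = 1.753×10⁻⁵ mm/N.
So P = 0.818 / 1.753×10⁻⁵ = 46.65 kN, tensile.
For the brass segment, free thermal change = 18.7×10⁻⁶×37×825 = 0.5708 mm and elastic change from P = 46650×825/(550×96×10³) = 0.7289 mm; these oppose, so the net change is 0.158 mm (segment lengthens).

|ΔL| ≈ 0.158 mm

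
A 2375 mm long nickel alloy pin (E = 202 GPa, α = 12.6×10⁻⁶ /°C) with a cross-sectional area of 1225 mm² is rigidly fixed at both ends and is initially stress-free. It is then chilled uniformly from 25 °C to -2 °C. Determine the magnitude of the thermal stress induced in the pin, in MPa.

Because both ends are immovable the net strain is zero, and the suppressed thermal strain is αΔT = 12.6×10⁻⁶ × 27 = 340.2×10⁻⁶.
σ = EαΔT = 202×10³ × 12.6×10⁻⁶ × 27 = 68.72 MPa (tensile; the pin is trying to contract).

σ ≈ 68.7 MPa (tensile)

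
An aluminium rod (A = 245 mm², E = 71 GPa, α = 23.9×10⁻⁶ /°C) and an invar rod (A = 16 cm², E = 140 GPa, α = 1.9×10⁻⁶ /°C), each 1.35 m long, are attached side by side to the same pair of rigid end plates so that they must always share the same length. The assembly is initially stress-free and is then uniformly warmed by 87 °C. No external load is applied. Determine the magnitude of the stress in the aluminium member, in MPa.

The aluminium has the larger α, so on heating it would change length more than the invar if both were free. The rigid plates force a common final length, so the aluminium is put into compression and the invar into tension, with equal and opposite forces P (no external load).
Compatibility of the two members (thermal + elastic change equal): (α₁ − α₂)ΔT = P·[1/(A₁E₁) + 1/(A₂E₂)].
|α₁ − α₂|·ΔT = 22×10⁻⁶ × 87 = 0.001914.
1/(A₁E₁) + 1/(A₂E₂) = 1/(245×71×10³) + 1/(1600×140×10³) = 6.195×10⁻⁸ N⁻¹.
So P = 0.001914 / 6.195×10⁻⁸ = 30.89 kN.
σ_{aluminium} = P/A₁ = 30890/245 = 126.1 MPa, compressive.

σ ≈ 126 MPa (compressive)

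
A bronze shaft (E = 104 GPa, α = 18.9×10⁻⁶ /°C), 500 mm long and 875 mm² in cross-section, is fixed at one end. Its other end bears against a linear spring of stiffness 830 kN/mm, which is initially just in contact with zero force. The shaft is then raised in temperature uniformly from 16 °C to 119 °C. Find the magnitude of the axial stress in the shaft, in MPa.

Free thermal expansion: δ_free = αΔT L = 18.9×10⁻⁶ × 103 × 500 = 0.9733 mm.
With a force P in the spring, the elastic change of the shaft is PL/(AE) and that of the spring is P/k; compatibility requires their sum to equal δ_free.
So P = δ_free / [L/(AE) + 1/k] = 0.9733 / [ 500/(875×104×10³) + 1/(830×10³) ].
P = 0.9733 / 6.699×10⁻⁶ = 145300 N.
σ = P/A = 145300/875 = 166 MPa.

σ ≈ 166 MPa (compressive)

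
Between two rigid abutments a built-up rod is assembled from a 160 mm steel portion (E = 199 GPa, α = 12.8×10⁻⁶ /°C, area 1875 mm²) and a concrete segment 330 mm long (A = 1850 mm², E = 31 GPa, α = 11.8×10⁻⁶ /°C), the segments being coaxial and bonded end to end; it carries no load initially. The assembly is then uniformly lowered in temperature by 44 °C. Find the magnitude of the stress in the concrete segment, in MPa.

σ ≈ 22.9 MPa (tensile)

If the supports were absent, the total length change would be Σ αᵢΔT Lᵢ = 12.8×10⁻⁶×44×160 + 11.8×10⁻⁶×44×330 = 0.2614 mm.
The walls prevent any net length change, so an axial force P (same in every segment) develops. Compatibility: P · Σ Lᵢ/(AᵢEᵢ) = δ_free.
The series flexibility is Σ Lᵢ/(AᵢEᵢ) = 160/(1875×199×10³) + 330/(1850×31×10³) = 6.183×10⁻⁶ mm/N.
Hence P = δ_free / Σ(L/AE) = 0.2614/6.183×10⁻⁶ = 42.29 kN (tensile).
σ_{concrete} = P / A = 42290 / 1850 = 22.86 MPa.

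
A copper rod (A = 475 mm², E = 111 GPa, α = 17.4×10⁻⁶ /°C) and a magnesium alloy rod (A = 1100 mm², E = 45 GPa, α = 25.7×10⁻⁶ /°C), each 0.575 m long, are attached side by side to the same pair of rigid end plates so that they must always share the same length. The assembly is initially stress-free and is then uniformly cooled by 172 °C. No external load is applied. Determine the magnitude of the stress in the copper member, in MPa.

Both members must finish at the same length. With the larger α, the magnesium alloy tends to over-contract; the plates restrain it, putting the magnesium alloy in tension and the copper in compression. With no external load the two internal forces are equal and opposite, magnitude P.
Compatibility of the two members (thermal + elastic change equal): (α₁ − α₂)ΔT = P·[1/(A₁E₁) + 1/(A₂E₂)].
|α₁ − α₂|·ΔT = 8.3×10⁻⁶ × 172 = 0.001428.
1/(A₁E₁) + 1/(A₂E₂) = 1/(475×111×10³) + 1/(1100×45×10³) = 3.917×10⁻⁸ N⁻¹.
So P = 0.001428 / 3.917×10⁻⁸ = 36.45 kN.
σ_{copper} = P/A₁ = 36450/475 = 76.73 MPa, compressive.

σ ≈ 76.7 MPa (compressive)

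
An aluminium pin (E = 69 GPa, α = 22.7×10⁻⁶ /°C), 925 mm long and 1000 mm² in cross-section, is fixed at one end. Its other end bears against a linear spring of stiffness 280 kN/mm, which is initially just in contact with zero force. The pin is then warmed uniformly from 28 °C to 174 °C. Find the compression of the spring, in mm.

δ ≈ 0.645 mm

The unrestrained thermal change is αΔT L = 22.7×10⁻⁶ × 146 × 925 = 3.066 mm.
With a force P in the spring, the elastic change of the pin is PL/(AE) and that of the spring is P/k; compatibility requires their sum to equal δ_free.
P [ L/(AE) + 1/k ] = δ_free → P [ 925/(1000×69×10³) + 1/(280×10³) ] = 3.066.
P = 3.066 / 1.698×10⁻⁵ = 180600 N.
Spring compression = P/k = 180600/(280×10³) = 0.6449 mm.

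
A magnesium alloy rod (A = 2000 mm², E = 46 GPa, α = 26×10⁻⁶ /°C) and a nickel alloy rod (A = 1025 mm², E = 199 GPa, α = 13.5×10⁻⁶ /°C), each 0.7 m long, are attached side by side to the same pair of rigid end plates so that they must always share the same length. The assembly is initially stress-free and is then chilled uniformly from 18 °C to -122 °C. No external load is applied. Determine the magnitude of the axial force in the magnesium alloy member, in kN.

P ≈ 111 kN (tensile in the magnesium alloy)

The magnesium alloy has the larger α, so on cooling it would change length more than the nickel alloy if both were free. The rigid plates force a common final length, so the magnesium alloy is put into tension and the nickel alloy into compression, with equal and opposite forces P (no external load).
Setting the final lengths equal and cancelling L: (α₁ − α₂)ΔT = P/(A₁E₁) + P/(A₂E₂).
|α₁ − α₂|·ΔT = 12.5×10⁻⁶ × 140 = 0.00175.
1/(A₁E₁) + 1/(A₂E₂) = 1/(2000×46×10³) + 1/(1025×199×10³) = 1.577×10⁻⁸ N⁻¹.
So P = 0.00175 / 1.577×10⁻⁸ = 111 kN.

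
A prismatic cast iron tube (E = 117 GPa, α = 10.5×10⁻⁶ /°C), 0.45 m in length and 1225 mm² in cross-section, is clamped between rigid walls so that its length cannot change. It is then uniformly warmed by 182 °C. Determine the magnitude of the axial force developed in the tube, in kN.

The ends cannot move, so σ = EαΔT = 117×10³ × 10.5×10⁻⁶ × 182 = 223.6 MPa.
Then P = σA = 223.6 × 1225 mm² = 273.9 kN, compressive.

P ≈ 274 kN (compressive)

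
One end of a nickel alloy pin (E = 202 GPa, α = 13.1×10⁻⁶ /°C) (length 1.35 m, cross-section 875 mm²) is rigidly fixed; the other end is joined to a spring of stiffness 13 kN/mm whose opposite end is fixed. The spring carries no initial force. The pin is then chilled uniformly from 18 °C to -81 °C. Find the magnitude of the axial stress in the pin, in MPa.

σ ≈ 23.7 MPa (tensile)

If the spring were absent the pin would shorten by αΔT L = 13.1×10⁻⁶ × 99 × 1350 = 1.751 mm.
Let P be the tensile force in the spring. The pin extends elastically by PL/(AE) and the spring stretches by P/k; together these equal δ_free.
So P = δ_free / [L/(AE) + 1/k] = 1.751 / [ 1350/(875×202×10³) + 1/(13×10³) ].
P = 1.751 / 8.456×10⁻⁵ = 20700 N.
σ = P/A = 20700/875 = 23.66 MPa.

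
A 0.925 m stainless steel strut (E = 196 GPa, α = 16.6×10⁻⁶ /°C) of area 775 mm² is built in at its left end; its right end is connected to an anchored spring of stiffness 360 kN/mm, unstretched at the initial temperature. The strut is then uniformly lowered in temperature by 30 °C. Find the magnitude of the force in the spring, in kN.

Free thermal contraction: δ_free = αΔT L = 16.6×10⁻⁶ × 30 × 925 = 0.4606 mm.
Let P be the tensile force in the spring. The strut extends elastically by PL/(AE) and the spring stretches by P/k; together these equal δ_free.
So P = δ_free / [L/(AE) + 1/k] = 0.4606 / [ 925/(775×196×10³) + 1/(360×10³) ].
P = 0.4606 / 8.867×10⁻⁶ = 51950 N.

P ≈ 51.9 kN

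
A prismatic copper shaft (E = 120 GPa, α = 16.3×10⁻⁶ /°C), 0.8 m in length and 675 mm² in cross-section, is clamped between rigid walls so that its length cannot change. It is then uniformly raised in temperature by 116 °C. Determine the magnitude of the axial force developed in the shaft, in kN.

P ≈ 153 kN (compressive)

Full restraint means ε = 0, so the stress is σ = EαΔT = 120×10³ × 16.3×10⁻⁶ × 116 = 226.9 MPa.
Then P = σA = 226.9 × 675 mm² = 153.2 kN, compressive.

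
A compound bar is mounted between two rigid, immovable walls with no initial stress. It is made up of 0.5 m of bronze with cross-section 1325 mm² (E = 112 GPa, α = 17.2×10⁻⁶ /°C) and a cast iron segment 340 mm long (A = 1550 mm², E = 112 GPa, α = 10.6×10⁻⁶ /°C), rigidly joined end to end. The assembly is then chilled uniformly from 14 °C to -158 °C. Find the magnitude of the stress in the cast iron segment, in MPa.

With the walls removed the bar would change length by δ_free = Σ αᵢΔT Lᵢ = 17.2×10⁻⁶×172×500 + 10.6×10⁻⁶×172×340 = 2.099 mm.
The rigid supports impose zero overall length change; the single axial force P common to all segments must satisfy P Σ Lᵢ/(AᵢEᵢ) = δ_free.
Σ Lᵢ/(AᵢEᵢ) = 500/(1325×112×10³) + 340/(1550×112×10³) = 5.328×10⁻⁶ mm/N.
So P = 2.099 / 5.328×10⁻⁶ = 394 kN, tensile.
σ_{cast iron} = P / A = 394000 / 1550 = 254.2 MPa.

σ ≈ 254 MPa (tensile)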